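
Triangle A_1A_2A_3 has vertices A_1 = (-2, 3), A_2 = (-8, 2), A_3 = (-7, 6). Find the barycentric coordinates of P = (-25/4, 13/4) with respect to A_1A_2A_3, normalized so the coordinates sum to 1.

Signed area of the reference triangle: [A_1A_2A_3] = ½·((-2)·(2−6) + (-8)·(6−3) + (-7)·(3−2)) = ½·(8 − 24 − 7) = -23/2.
[PA_2A_3] = ½·((-25/4)·(2−6) + (-8)·(6−(13/4)) + (-7)·(13/4−2)) = ½·(25 − 22 − 35/4) = -23/8, so the A_1-coordinate is (-23/8)/(-23/2) = 1/4.
[A_1PA_3] = ½·((-2)·(13/4−6) + (-25/4)·(6−3) + (-7)·(3−(13/4))) = ½·(11/2 − 75/4 + 7/4) = -23/4, so the A_2-coordinate is 1/2.
[A_1A_2P] = ½·((-2)·(2−(13/4)) + (-8)·(13/4−3) + (-25/4)·(3−2)) = ½·(5/2 − 2 − 25/4) = -23/8, so the A_3-coordinate is 1/4.

(1/4, 1/2, 1/4)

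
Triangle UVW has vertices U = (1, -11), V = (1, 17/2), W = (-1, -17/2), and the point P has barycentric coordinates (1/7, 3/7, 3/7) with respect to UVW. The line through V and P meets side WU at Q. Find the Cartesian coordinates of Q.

Line VP meets WU where the V-coordinate vanishes; zeroing P's V-weight and renormalizing leaves W, U-weights 3/7 : 1/7 → (3/4, 1/4).
So Q = (3/4)·W + (1/4)·U = (-1/2, -73/8).

(-1/2, -73/8)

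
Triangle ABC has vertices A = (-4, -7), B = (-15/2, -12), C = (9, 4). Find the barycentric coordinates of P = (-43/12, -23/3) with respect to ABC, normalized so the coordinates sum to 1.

(1/3, 1/2, 1/6)

Signed area of the reference triangle: [ABC] = ½·((-4)·(-12−4) + (-15/2)·(4−(-7)) + 9·(-7−(-12))) = ½·(64 − 165/2 + 45) = 53/4.
[PBC] = ½·((-43/12)·(-12−4) + (-15/2)·(4−(-23/3)) + 9·(-23/3−(-12))) = ½·(172/3 − 175/2 + 39) = 53/12, so the A-coordinate is (53/12)/(53/4) = 1/3.
[APC] = ½·((-4)·(-23/3−4) + (-43/12)·(4−(-7)) + 9·(-7−(-23/3))) = ½·(140/3 − 473/12 + 6) = 53/8, so the B-coordinate is 1/2.
[ABP] = ½·((-4)·(-12−(-23/3)) + (-15/2)·(-23/3−(-7)) + (-43/12)·(-7−(-12))) = ½·(52/3 + 5 − 215/12) = 53/24, so the C-coordinate is 1/6.
Check: 1/3 + 1/2 + 1/6 = 1.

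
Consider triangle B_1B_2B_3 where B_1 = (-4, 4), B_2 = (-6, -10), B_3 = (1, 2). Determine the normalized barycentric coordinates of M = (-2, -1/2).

Signed area of the reference triangle: [B_1B_2B_3] = ½·((-4)·(-10−2) + (-6)·(2−4) + 1·(4−(-10))) = ½·(48 + 12 + 14) = 37.
[MB_2B_3] = ½·((-2)·(-10−2) + (-6)·(2−(-1/2)) + 1·(-1/2−(-10))) = ½·(24 − 15 + 19/2) = 37/4, so the B_1-coordinate is (37/4)/37 = 1/4.
[B_1MB_3] = ½·((-4)·(-1/2−2) + (-2)·(2−4) + 1·(4−(-1/2))) = ½·(10 + 4 + 9/2) = 37/4, so the B_2-coordinate is 1/4.
[B_1B_2M] = ½·((-4)·(-10−(-1/2)) + (-6)·(-1/2−4) + (-2)·(4−(-10))) = ½·(38 + 27 − 28) = 37/2, so the B_3-coordinate is 1/2.
Check: 1/4 + 1/4 + 1/2 = 1.

(1/4, 1/4, 1/2)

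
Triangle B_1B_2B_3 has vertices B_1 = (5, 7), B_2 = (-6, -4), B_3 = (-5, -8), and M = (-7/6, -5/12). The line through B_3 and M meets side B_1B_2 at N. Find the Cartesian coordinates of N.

(1/9, 19/9)

Barycentric coordinates of M with respect to B_1B_2B_3: (5/12, 1/3, 1/4).
On side B_1B_2 the B_3-coordinate is zero; dropping M's B_3-weight 1/4 and renormalizing the remaining 5/12 : 1/3 gives weights 5/9, 4/9 on B_1, B_2.
N = (5/9)·(5, 7) + (4/9)·(-6, -4) = (1/9, 19/9).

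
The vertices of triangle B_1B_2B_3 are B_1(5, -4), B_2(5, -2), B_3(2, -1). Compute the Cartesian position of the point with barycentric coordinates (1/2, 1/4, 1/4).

(17/4, -11/4)

M = (1/2)·B_1 + (1/4)·B_2 + (1/4)·B_3.
x-coordinate: (1/2)·5 + (1/4)·5 + (1/4)·2 = 17/4.
y-coordinate: (1/2)·(-4) + (1/4)·(-2) + (1/4)·(-1) = -11/4.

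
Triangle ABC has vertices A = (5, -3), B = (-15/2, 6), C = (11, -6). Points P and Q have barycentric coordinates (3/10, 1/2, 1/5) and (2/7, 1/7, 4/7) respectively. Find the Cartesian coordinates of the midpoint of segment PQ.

(923/280, -177/140)

Barycentric coordinates of the midpoint are the average: (41/140, 9/28, 27/70).
Converting: (41/140)·A + (9/28)·B + (27/70)·C = (923/280, -177/140).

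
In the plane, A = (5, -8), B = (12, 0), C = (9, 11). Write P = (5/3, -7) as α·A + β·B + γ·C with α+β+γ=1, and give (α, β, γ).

(4/3, -2/3, 1/3)

Signed area of the reference triangle: [ABC] = ½·(5·(0−11) + 12·(11−(-8)) + 9·(-8−0)) = ½·(-55 + 228 − 72) = 101/2.
[PBC] = ½·((5/3)·(0−11) + 12·(11−(-7)) + 9·(-7−0)) = ½·(-55/3 + 216 − 63) = 202/3, so the A-coordinate is (202/3)/(101/2) = 4/3.
[APC] = ½·(5·(-7−11) + (5/3)·(11−(-8)) + 9·(-8−(-7))) = ½·(-90 + 95/3 − 9) = -101/3, so the B-coordinate is -2/3.
[ABP] = ½·(5·(0−(-7)) + 12·(-7−(-8)) + (5/3)·(-8−0)) = ½·(35 + 12 − 40/3) = 101/6, so the C-coordinate is 1/3.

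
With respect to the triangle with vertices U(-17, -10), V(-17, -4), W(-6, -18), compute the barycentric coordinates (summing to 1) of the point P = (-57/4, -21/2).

(1/2, 1/4, 1/4)

Signed area of the reference triangle: [UVW] = ½·((-17)·(-4−(-18)) + (-17)·(-18−(-10)) + (-6)·(-10−(-4))) = ½·(-238 + 136 + 36) = -33.
[PVW] = ½·((-57/4)·(-4−(-18)) + (-17)·(-18−(-21/2)) + (-6)·(-21/2−(-4))) = ½·(-399/2 + 255/2 + 39) = -33/2, so the U-coordinate is (-33/2)/(-33) = 1/2.
[UPW] = ½·((-17)·(-21/2−(-18)) + (-57/4)·(-18−(-10)) + (-6)·(-10−(-21/2))) = ½·(-255/2 + 114 − 3) = -33/4, so the V-coordinate is 1/4.
[UVP] = ½·((-17)·(-4−(-21/2)) + (-17)·(-21/2−(-10)) + (-57/4)·(-10−(-4))) = ½·(-221/2 + 17/2 + 171/2) = -33/4, so the W-coordinate is 1/4.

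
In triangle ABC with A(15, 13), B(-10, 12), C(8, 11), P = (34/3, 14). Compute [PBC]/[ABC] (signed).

4/3

[ABC] = ½·(15·(12−11) + (-10)·(11−13) + 8·(13−12)) = ½·(15 + 20 + 8) = 43/2.
[PBC] = ½·((34/3)·(12−11) + (-10)·(11−14) + 8·(14−12)) = ½·(34/3 + 30 + 16) = 86/3, so the ratio is (86/3)/(43/2) = 4/3.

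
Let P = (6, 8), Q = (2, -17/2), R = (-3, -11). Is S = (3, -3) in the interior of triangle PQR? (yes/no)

yes

Barycentric coordinates of S: (10/29, 84/145, 11/145).
The three coordinates are positive, positive, positive; a point is interior exactly when all three are positive.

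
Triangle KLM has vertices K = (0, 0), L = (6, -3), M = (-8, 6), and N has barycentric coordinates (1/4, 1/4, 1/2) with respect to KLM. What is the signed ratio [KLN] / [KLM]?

The signed ratio [KLN]/[KLM] equals the barycentric coordinate of N at vertex M, which is 1/2.

1/2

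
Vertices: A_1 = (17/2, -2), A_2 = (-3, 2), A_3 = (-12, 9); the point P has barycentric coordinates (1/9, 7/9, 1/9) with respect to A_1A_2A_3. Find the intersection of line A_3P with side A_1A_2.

(-25/16, 3/2)

Line A_3P meets A_1A_2 where the A_3-coordinate vanishes; zeroing P's A_3-weight and renormalizing leaves A_1, A_2-weights 1/9 : 7/9 → (1/8, 7/8).
So Q = (1/8)·A_1 + (7/8)·A_2 = (-25/16, 3/2).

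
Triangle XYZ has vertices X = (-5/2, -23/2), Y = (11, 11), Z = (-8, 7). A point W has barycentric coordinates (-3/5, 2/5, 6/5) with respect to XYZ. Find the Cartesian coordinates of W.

(-37/10, 197/10)

W = (-3/5)·X + (2/5)·Y + (6/5)·Z.
x-coordinate: (-3/5)·(-5/2) + (2/5)·11 + (6/5)·(-8) = -37/10.
y-coordinate: (-3/5)·(-23/2) + (2/5)·11 + (6/5)·7 = 197/10.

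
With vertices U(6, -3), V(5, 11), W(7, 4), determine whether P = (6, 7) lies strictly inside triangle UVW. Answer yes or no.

Barycentric coordinates of P: (1/21, 10/21, 10/21).
The three coordinates are positive, positive, positive; a point is interior exactly when all three are positive.

yes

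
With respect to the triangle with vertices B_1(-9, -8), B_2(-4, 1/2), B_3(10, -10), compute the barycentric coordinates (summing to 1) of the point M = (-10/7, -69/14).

Signed area of the reference triangle: [B_1B_2B_3] = ½·((-9)·(1/2−(-10)) + (-4)·(-10−(-8)) + 10·(-8−(1/2))) = ½·(-189/2 + 8 − 85) = -343/4.
[MB_2B_3] = ½·((-10/7)·(1/2−(-10)) + (-4)·(-10−(-69/14)) + 10·(-69/14−(1/2))) = ½·(-15 + 142/7 − 380/7) = -49/2, so the B_1-coordinate is (-49/2)/(-343/4) = 2/7.
[B_1MB_3] = ½·((-9)·(-69/14−(-10)) + (-10/7)·(-10−(-8)) + 10·(-8−(-69/14))) = ½·(-639/14 + 20/7 − 215/7) = -147/4, so the B_2-coordinate is 3/7.
[B_1B_2M] = ½·((-9)·(1/2−(-69/14)) + (-4)·(-69/14−(-8)) + (-10/7)·(-8−(1/2))) = ½·(-342/7 − 86/7 + 85/7) = -49/2, so the B_3-coordinate is 2/7.

(2/7, 3/7, 2/7)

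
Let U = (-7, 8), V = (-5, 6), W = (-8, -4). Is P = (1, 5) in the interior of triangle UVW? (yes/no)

no

Barycentric coordinates of P: (-63/26, 99/26, -5/13).
The three coordinates are negative, positive, negative; a point is interior exactly when all three are positive.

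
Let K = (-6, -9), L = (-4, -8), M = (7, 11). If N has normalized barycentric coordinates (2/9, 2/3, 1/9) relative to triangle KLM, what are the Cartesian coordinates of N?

(-29/9, -55/9)

N = (2/9)·K + (2/3)·L + (1/9)·M.
x-coordinate: (2/9)·(-6) + (2/3)·(-4) + (1/9)·7 = -29/9.
y-coordinate: (2/9)·(-9) + (2/3)·(-8) + (1/9)·11 = -55/9.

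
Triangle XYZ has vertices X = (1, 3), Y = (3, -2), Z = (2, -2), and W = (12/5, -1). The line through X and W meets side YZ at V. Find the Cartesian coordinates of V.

(11/4, -2)

Barycentric coordinates of W with respect to XYZ: (1/5, 3/5, 1/5).
On side YZ the X-coordinate is zero; dropping W's X-weight 1/5 and renormalizing the remaining 3/5 : 1/5 gives weights 3/4, 1/4 on Y, Z.
V = (3/4)·(3, -2) + (1/4)·(2, -2) = (11/4, -2).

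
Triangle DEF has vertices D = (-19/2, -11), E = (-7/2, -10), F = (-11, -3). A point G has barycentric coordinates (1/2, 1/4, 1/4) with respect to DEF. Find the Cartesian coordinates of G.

(-67/8, -35/4)

G = (1/2)·D + (1/4)·E + (1/4)·F.
x-coordinate: (1/2)·(-19/2) + (1/4)·(-7/2) + (1/4)·(-11) = -67/8.
y-coordinate: (1/2)·(-11) + (1/4)·(-10) + (1/4)·(-3) = -35/4.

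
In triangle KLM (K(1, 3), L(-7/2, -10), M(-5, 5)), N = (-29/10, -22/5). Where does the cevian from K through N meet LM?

Barycentric coordinates of N with respect to KLM: (1/5, 3/5, 1/5).
On side LM the K-coordinate is zero; dropping N's K-weight 1/5 and renormalizing the remaining 3/5 : 1/5 gives weights 3/4, 1/4 on L, M.
J = (3/4)·(-7/2, -10) + (1/4)·(-5, 5) = (-31/8, -25/4).

(-31/8, -25/4)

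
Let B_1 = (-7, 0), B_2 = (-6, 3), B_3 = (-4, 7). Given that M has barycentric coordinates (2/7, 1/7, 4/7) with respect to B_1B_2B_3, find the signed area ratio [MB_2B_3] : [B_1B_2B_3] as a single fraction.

2/7

The signed ratio [MB_2B_3]/[B_1B_2B_3] equals the barycentric coordinate of M at vertex B_1, which is 2/7.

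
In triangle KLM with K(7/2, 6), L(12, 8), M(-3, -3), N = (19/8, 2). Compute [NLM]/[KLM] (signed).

[KLM] = ½·((7/2)·(8−(-3)) + 12·(-3−6) + (-3)·(6−8)) = ½·(77/2 − 108 + 6) = -127/4.
[NLM] = ½·((19/8)·(8−(-3)) + 12·(-3−2) + (-3)·(2−8)) = ½·(209/8 − 60 + 18) = -127/16, so the ratio is (-127/16)/(-127/4) = 1/4.

1/4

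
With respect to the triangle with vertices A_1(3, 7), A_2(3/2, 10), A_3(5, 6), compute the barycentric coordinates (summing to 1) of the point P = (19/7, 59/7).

Signed area of the reference triangle: [A_1A_2A_3] = ½·(3·(10−6) + (3/2)·(6−7) + 5·(7−10)) = ½·(12 − 3/2 − 15) = -9/4.
[PA_2A_3] = ½·((19/7)·(10−6) + (3/2)·(6−(59/7)) + 5·(59/7−10)) = ½·(76/7 − 51/14 − 55/7) = -9/28, so the A_1-coordinate is (-9/28)/(-9/4) = 1/7.
[A_1PA_3] = ½·(3·(59/7−6) + (19/7)·(6−7) + 5·(7−(59/7))) = ½·(51/7 − 19/7 − 50/7) = -9/7, so the A_2-coordinate is 4/7.
[A_1A_2P] = ½·(3·(10−(59/7)) + (3/2)·(59/7−7) + (19/7)·(7−10)) = ½·(33/7 + 15/7 − 57/7) = -9/14, so the A_3-coordinate is 2/7.
Check: 1/7 + 4/7 + 2/7 = 1.

(1/7, 4/7, 2/7)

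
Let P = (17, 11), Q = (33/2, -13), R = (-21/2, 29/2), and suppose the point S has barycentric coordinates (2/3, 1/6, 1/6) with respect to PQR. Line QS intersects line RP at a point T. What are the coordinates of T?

(23/2, 117/10)

Line QS meets RP where the Q-coordinate vanishes; zeroing S's Q-weight and renormalizing leaves R, P-weights 1/6 : 2/3 → (1/5, 4/5).
So T = (1/5)·R + (4/5)·P = (23/2, 117/10).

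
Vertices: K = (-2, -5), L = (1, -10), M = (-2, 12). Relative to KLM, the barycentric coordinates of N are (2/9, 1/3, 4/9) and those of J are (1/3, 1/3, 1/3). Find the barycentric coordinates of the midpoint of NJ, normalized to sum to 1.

Since both coordinate triples sum to 1, the midpoint's barycentrics are the componentwise average.
(2/9+1/3)/2 = 5/18; similarly 1/3 and 7/18.

(5/18, 1/3, 7/18)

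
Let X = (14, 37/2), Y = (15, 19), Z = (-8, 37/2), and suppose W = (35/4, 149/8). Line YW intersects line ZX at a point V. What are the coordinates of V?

(20/3, 37/2)

Barycentric coordinates of W with respect to XYZ: (1/2, 1/4, 1/4).
On side ZX the Y-coordinate is zero; dropping W's Y-weight 1/4 and renormalizing the remaining 1/4 : 1/2 gives weights 1/3, 2/3 on Z, X.
V = (1/3)·(-8, 37/2) + (2/3)·(14, 37/2) = (20/3, 37/2).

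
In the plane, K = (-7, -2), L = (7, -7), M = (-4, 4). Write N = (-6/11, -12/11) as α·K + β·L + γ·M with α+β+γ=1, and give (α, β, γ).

(2/11, 4/11, 5/11)

Signed area of the reference triangle: [KLM] = ½·((-7)·(-7−4) + 7·(4−(-2)) + (-4)·(-2−(-7))) = ½·(77 + 42 − 20) = 99/2.
[NLM] = ½·((-6/11)·(-7−4) + 7·(4−(-12/11)) + (-4)·(-12/11−(-7))) = ½·(6 + 392/11 − 260/11) = 9, so the K-coordinate is 9/(99/2) = 2/11.
[KNM] = ½·((-7)·(-12/11−4) + (-6/11)·(4−(-2)) + (-4)·(-2−(-12/11))) = ½·(392/11 − 36/11 + 40/11) = 18, so the L-coordinate is 4/11.
[KLN] = ½·((-7)·(-7−(-12/11)) + 7·(-12/11−(-2)) + (-6/11)·(-2−(-7))) = ½·(455/11 + 70/11 − 30/11) = 45/2, so the M-coordinate is 5/11.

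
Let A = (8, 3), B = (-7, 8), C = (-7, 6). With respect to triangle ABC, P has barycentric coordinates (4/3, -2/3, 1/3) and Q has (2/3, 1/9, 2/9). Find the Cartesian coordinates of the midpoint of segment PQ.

Barycentric coordinates of the midpoint are the average: (1, -5/18, 5/18).
Converting: 1·A + (-5/18)·B + (5/18)·C = (8, 22/9).

(8, 22/9)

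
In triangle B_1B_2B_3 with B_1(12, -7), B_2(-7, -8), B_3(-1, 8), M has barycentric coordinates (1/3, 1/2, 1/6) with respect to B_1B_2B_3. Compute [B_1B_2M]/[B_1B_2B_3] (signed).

The signed ratio [B_1B_2M]/[B_1B_2B_3] equals the barycentric coordinate of M at vertex B_3, which is 1/6.

1/6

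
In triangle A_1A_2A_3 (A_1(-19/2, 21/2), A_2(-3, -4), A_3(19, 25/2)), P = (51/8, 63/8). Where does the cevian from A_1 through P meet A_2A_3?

(35/3, 7)

Barycentric coordinates of P with respect to A_1A_2A_3: (1/4, 1/4, 1/2).
On side A_2A_3 the A_1-coordinate is zero; dropping P's A_1-weight 1/4 and renormalizing the remaining 1/4 : 1/2 gives weights 1/3, 2/3 on A_2, A_3.
Q = (1/3)·(-3, -4) + (2/3)·(19, 25/2) = (35/3, 7).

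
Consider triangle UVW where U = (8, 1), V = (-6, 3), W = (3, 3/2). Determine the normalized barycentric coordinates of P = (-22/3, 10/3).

Signed area of the reference triangle: [UVW] = ½·(8·(3−(3/2)) + (-6)·(3/2−1) + 3·(1−3)) = ½·(12 − 3 − 6) = 3/2.
[PVW] = ½·((-22/3)·(3−(3/2)) + (-6)·(3/2−(10/3)) + 3·(10/3−3)) = ½·(-11 + 11 + 1) = 1/2, so the U-coordinate is (1/2)/(3/2) = 1/3.
[UPW] = ½·(8·(10/3−(3/2)) + (-22/3)·(3/2−1) + 3·(1−(10/3))) = ½·(44/3 − 11/3 − 7) = 2, so the V-coordinate is 4/3.
[UVP] = ½·(8·(3−(10/3)) + (-6)·(10/3−1) + (-22/3)·(1−3)) = ½·(-8/3 − 14 + 44/3) = -1, so the W-coordinate is -2/3.

(1/3, 4/3, -2/3)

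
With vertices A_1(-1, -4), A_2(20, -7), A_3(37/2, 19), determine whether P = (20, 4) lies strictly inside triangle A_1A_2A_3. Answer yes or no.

Barycentric coordinates of P: (-11/361, 218/361, 154/361).
The three coordinates are negative, positive, positive; a point is interior exactly when all three are positive.

no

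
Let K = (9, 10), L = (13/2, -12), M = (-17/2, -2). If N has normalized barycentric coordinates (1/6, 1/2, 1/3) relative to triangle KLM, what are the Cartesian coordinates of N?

N = (1/6)·K + (1/2)·L + (1/3)·M.
x-coordinate: (1/6)·9 + (1/2)·(13/2) + (1/3)·(-17/2) = 23/12.
y-coordinate: (1/6)·10 + (1/2)·(-12) + (1/3)·(-2) = -5.

(23/12, -5)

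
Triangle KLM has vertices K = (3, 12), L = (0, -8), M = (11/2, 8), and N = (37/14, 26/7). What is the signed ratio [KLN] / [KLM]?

2/7

[KLM] = ½·(3·(-8−8) + 0·(8−12) + (11/2)·(12−(-8))) = ½·(-48 + 0 + 110) = 31.
[KLN] = ½·(3·(-8−(26/7)) + 0·(26/7−12) + (37/14)·(12−(-8))) = ½·(-246/7 + 0 + 370/7) = 62/7, so the ratio is (62/7)/31 = 2/7.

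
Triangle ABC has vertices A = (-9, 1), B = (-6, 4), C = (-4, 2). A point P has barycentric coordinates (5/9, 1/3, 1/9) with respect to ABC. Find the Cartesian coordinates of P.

P = (5/9)·A + (1/3)·B + (1/9)·C.
x-coordinate: (5/9)·(-9) + (1/3)·(-6) + (1/9)·(-4) = -67/9.
y-coordinate: (5/9)·1 + (1/3)·4 + (1/9)·2 = 19/9.

(-67/9, 19/9)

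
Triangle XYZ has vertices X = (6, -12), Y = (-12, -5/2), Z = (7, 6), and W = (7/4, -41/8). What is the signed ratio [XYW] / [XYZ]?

[XYZ] = ½·(6·(-5/2−6) + (-12)·(6−(-12)) + 7·(-12−(-5/2))) = ½·(-51 − 216 − 133/2) = -667/4.
[XYW] = ½·(6·(-5/2−(-41/8)) + (-12)·(-41/8−(-12)) + (7/4)·(-12−(-5/2))) = ½·(63/4 − 165/2 − 133/8) = -667/16, so the ratio is (-667/16)/(-667/4) = 1/4.

1/4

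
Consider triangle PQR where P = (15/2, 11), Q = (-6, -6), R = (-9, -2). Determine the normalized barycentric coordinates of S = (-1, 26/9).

Signed area of the reference triangle: [PQR] = ½·((15/2)·(-6−(-2)) + (-6)·(-2−11) + (-9)·(11−(-6))) = ½·(-30 + 78 − 153) = -105/2.
[SQR] = ½·((-1)·(-6−(-2)) + (-6)·(-2−(26/9)) + (-9)·(26/9−(-6))) = ½·(4 + 88/3 − 80) = -70/3, so the P-coordinate is (-70/3)/(-105/2) = 4/9.
[PSR] = ½·((15/2)·(26/9−(-2)) + (-1)·(-2−11) + (-9)·(11−(26/9))) = ½·(110/3 + 13 − 73) = -35/3, so the Q-coordinate is 2/9.
[PQS] = ½·((15/2)·(-6−(26/9)) + (-6)·(26/9−11) + (-1)·(11−(-6))) = ½·(-200/3 + 146/3 − 17) = -35/2, so the R-coordinate is 1/3.
Check: 4/9 + 2/9 + 1/3 = 1.

(4/9, 2/9, 1/3)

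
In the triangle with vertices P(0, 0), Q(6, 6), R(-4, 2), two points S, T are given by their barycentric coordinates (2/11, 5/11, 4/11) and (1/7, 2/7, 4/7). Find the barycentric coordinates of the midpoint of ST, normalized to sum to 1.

(25/154, 57/154, 36/77)

Since both coordinate triples sum to 1, the midpoint's barycentrics are the componentwise average.
(2/11+1/7)/2 = 25/154; similarly 57/154 and 36/77.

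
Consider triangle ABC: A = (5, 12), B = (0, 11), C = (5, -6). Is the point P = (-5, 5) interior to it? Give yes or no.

no

Barycentric coordinates of P: (-23/18, 2, 5/18).
The three coordinates are negative, positive, positive; a point is interior exactly when all three are positive.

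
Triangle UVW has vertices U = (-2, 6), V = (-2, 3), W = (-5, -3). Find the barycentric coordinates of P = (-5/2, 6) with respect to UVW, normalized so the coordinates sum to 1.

Signed area of the reference triangle: [UVW] = ½·((-2)·(3−(-3)) + (-2)·(-3−6) + (-5)·(6−3)) = ½·(-12 + 18 − 15) = -9/2.
[PVW] = ½·((-5/2)·(3−(-3)) + (-2)·(-3−6) + (-5)·(6−3)) = ½·(-15 + 18 − 15) = -6, so the U-coordinate is (-6)/(-9/2) = 4/3.
[UPW] = ½·((-2)·(6−(-3)) + (-5/2)·(-3−6) + (-5)·(6−6)) = ½·(-18 + 45/2 + 0) = 9/4, so the V-coordinate is -1/2.
[UVP] = ½·((-2)·(3−6) + (-2)·(6−6) + (-5/2)·(6−3)) = ½·(6 + 0 − 15/2) = -3/4, so the W-coordinate is 1/6.

(4/3, -1/2, 1/6)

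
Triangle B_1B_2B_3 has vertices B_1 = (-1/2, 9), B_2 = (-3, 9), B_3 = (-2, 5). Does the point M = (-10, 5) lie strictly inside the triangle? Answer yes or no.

no

Barycentric coordinates of M: (-16/5, 16/5, 1).
The three coordinates are negative, positive, positive; a point is interior exactly when all three are positive.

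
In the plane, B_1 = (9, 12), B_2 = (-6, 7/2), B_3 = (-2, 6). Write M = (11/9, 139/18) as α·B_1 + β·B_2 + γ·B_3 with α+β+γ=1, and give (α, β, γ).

(1/3, 1/9, 5/9)

Signed area of the reference triangle: [B_1B_2B_3] = ½·(9·(7/2−6) + (-6)·(6−12) + (-2)·(12−(7/2))) = ½·(-45/2 + 36 − 17) = -7/4.
[MB_2B_3] = ½·((11/9)·(7/2−6) + (-6)·(6−(139/18)) + (-2)·(139/18−(7/2))) = ½·(-55/18 + 31/3 − 76/9) = -7/12, so the B_1-coordinate is (-7/12)/(-7/4) = 1/3.
[B_1MB_3] = ½·(9·(139/18−6) + (11/9)·(6−12) + (-2)·(12−(139/18))) = ½·(31/2 − 22/3 − 77/9) = -7/36, so the B_2-coordinate is 1/9.
[B_1B_2M] = ½·(9·(7/2−(139/18)) + (-6)·(139/18−12) + (11/9)·(12−(7/2))) = ½·(-38 + 77/3 + 187/18) = -35/36, so the B_3-coordinate is 5/9.
Check: 1/3 + 1/9 + 5/9 = 1.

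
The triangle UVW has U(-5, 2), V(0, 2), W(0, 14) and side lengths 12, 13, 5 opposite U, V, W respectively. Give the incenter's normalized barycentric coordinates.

(2/5, 13/30, 1/6)

The incenter has barycentric coordinates proportional to the opposite side lengths: (12 : 13 : 5).
Normalizing by 12+13+5 = 30 gives (2/5, 13/30, 1/6).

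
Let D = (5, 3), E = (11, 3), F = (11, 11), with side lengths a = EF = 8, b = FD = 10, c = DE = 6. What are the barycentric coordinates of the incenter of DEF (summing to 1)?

The incenter has barycentric coordinates proportional to the opposite side lengths: (8 : 10 : 6).
Normalizing by 8+10+6 = 24 gives (1/3, 5/12, 1/4).

(1/3, 5/12, 1/4)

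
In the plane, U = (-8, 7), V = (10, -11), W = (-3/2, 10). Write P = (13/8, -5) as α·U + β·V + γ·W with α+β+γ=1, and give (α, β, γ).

Signed area of the reference triangle: [UVW] = ½·((-8)·(-11−10) + 10·(10−7) + (-3/2)·(7−(-11))) = ½·(168 + 30 − 27) = 171/2.
[PVW] = ½·((13/8)·(-11−10) + 10·(10−(-5)) + (-3/2)·(-5−(-11))) = ½·(-273/8 + 150 − 9) = 855/16, so the U-coordinate is (855/16)/(171/2) = 5/8.
[UPW] = ½·((-8)·(-5−10) + (13/8)·(10−7) + (-3/2)·(7−(-5))) = ½·(120 + 39/8 − 18) = 855/16, so the V-coordinate is 5/8.
[UVP] = ½·((-8)·(-11−(-5)) + 10·(-5−7) + (13/8)·(7−(-11))) = ½·(48 − 120 + 117/4) = -171/8, so the W-coordinate is -1/4.

(5/8, 5/8, -1/4)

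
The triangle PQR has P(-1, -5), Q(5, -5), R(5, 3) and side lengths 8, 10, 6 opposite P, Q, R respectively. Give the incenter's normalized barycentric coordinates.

The incenter has barycentric coordinates proportional to the opposite side lengths: (8 : 10 : 6).
Normalizing by 8+10+6 = 24 gives (1/3, 5/12, 1/4).

(1/3, 5/12, 1/4)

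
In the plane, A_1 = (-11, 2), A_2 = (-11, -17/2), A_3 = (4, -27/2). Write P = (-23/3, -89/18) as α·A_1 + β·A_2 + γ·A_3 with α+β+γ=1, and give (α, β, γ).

Signed area of the reference triangle: [A_1A_2A_3] = ½·((-11)·(-17/2−(-27/2)) + (-11)·(-27/2−2) + 4·(2−(-17/2))) = ½·(-55 + 341/2 + 42) = 315/4.
[PA_2A_3] = ½·((-23/3)·(-17/2−(-27/2)) + (-11)·(-27/2−(-89/18)) + 4·(-89/18−(-17/2))) = ½·(-115/3 + 847/9 + 128/9) = 35, so the A_1-coordinate is 35/(315/4) = 4/9.
[A_1PA_3] = ½·((-11)·(-89/18−(-27/2)) + (-23/3)·(-27/2−2) + 4·(2−(-89/18))) = ½·(-847/9 + 713/6 + 250/9) = 105/4, so the A_2-coordinate is 1/3.
[A_1A_2P] = ½·((-11)·(-17/2−(-89/18)) + (-11)·(-89/18−2) + (-23/3)·(2−(-17/2))) = ½·(352/9 + 1375/18 − 161/2) = 35/2, so the A_3-coordinate is 2/9.

(4/9, 1/3, 2/9)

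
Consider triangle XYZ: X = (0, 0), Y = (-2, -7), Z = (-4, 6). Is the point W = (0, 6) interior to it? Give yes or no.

no

Barycentric coordinates of W: (13/10, -3/5, 3/10).
The three coordinates are positive, negative, positive; a point is interior exactly when all three are positive.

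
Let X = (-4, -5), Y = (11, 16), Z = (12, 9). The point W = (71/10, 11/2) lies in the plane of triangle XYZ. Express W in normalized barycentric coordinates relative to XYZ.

Signed area of the reference triangle: [XYZ] = ½·((-4)·(16−9) + 11·(9−(-5)) + 12·(-5−16)) = ½·(-28 + 154 − 252) = -63.
[WYZ] = ½·((71/10)·(16−9) + 11·(9−(11/2)) + 12·(11/2−16)) = ½·(497/10 + 77/2 − 126) = -189/10, so the X-coordinate is (-189/10)/(-63) = 3/10.
[XWZ] = ½·((-4)·(11/2−9) + (71/10)·(9−(-5)) + 12·(-5−(11/2))) = ½·(14 + 497/5 − 126) = -63/10, so the Y-coordinate is 1/10.
[XYW] = ½·((-4)·(16−(11/2)) + 11·(11/2−(-5)) + (71/10)·(-5−16)) = ½·(-42 + 231/2 − 1491/10) = -189/5, so the Z-coordinate is 3/5.

(3/10, 1/10, 3/5)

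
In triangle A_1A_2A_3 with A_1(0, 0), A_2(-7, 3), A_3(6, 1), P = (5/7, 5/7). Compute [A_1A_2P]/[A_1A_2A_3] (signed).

2/7

[A_1A_2A_3] = ½·(0·(3−1) + (-7)·(1−0) + 6·(0−3)) = ½·(0 − 7 − 18) = -25/2.
[A_1A_2P] = ½·(0·(3−(5/7)) + (-7)·(5/7−0) + (5/7)·(0−3)) = ½·(0 − 5 − 15/7) = -25/7, so the ratio is (-25/7)/(-25/2) = 2/7.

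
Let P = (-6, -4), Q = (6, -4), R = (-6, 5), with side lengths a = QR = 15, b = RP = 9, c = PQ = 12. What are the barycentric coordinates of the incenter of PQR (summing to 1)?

The incenter has barycentric coordinates proportional to the opposite side lengths: (15 : 9 : 12).
Normalizing by 15+9+12 = 36 gives (5/12, 1/4, 1/3).

(5/12, 1/4, 1/3)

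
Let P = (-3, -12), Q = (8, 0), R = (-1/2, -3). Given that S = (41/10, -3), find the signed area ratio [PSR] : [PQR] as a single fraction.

[PQR] = ½·((-3)·(0−(-3)) + 8·(-3−(-12)) + (-1/2)·(-12−0)) = ½·(-9 + 72 + 6) = 69/2.
[PSR] = ½·((-3)·(-3−(-3)) + (41/10)·(-3−(-12)) + (-1/2)·(-12−(-3))) = ½·(0 + 369/10 + 9/2) = 207/10, so the ratio is (207/10)/(69/2) = 3/5.

3/5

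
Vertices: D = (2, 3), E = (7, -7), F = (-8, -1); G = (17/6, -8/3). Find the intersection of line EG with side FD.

(-4/3, 5/3)

Barycentric coordinates of G with respect to DEF: (1/3, 1/2, 1/6).
On side FD the E-coordinate is zero; dropping G's E-weight 1/2 and renormalizing the remaining 1/6 : 1/3 gives weights 1/3, 2/3 on F, D.
H = (1/3)·(-8, -1) + (2/3)·(2, 3) = (-4/3, 5/3).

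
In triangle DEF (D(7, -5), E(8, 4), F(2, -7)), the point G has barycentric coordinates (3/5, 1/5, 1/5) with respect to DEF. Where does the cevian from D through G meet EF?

Line DG meets EF where the D-coordinate vanishes; zeroing G's D-weight and renormalizing leaves E, F-weights 1/5 : 1/5 → (1/2, 1/2).
So H = (1/2)·E + (1/2)·F = (5, -3/2).

(5, -3/2)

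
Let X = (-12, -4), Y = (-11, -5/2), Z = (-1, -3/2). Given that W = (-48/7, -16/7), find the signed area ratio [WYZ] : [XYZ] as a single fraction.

1/7

[XYZ] = ½·((-12)·(-5/2−(-3/2)) + (-11)·(-3/2−(-4)) + (-1)·(-4−(-5/2))) = ½·(12 − 55/2 + 3/2) = -7.
[WYZ] = ½·((-48/7)·(-5/2−(-3/2)) + (-11)·(-3/2−(-16/7)) + (-1)·(-16/7−(-5/2))) = ½·(48/7 − 121/14 − 3/14) = -1, so the ratio is (-1)/(-7) = 1/7.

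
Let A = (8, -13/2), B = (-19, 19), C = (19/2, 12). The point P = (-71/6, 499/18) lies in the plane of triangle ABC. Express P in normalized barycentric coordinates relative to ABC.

Signed area of the reference triangle: [ABC] = ½·(8·(19−12) + (-19)·(12−(-13/2)) + (19/2)·(-13/2−19)) = ½·(56 − 703/2 − 969/4) = -2151/8.
[PBC] = ½·((-71/6)·(19−12) + (-19)·(12−(499/18)) + (19/2)·(499/18−19)) = ½·(-497/6 + 5377/18 + 2983/36) = 1195/8, so the A-coordinate is (1195/8)/(-2151/8) = -5/9.
[APC] = ½·(8·(499/18−12) + (-71/6)·(12−(-13/2)) + (19/2)·(-13/2−(499/18))) = ½·(1132/9 − 2627/12 − 2926/9) = -1673/8, so the B-coordinate is 7/9.
[ABP] = ½·(8·(19−(499/18)) + (-19)·(499/18−(-13/2)) + (-71/6)·(-13/2−19)) = ½·(-628/9 − 5852/9 + 1207/4) = -1673/8, so the C-coordinate is 7/9.

(-5/9, 7/9, 7/9)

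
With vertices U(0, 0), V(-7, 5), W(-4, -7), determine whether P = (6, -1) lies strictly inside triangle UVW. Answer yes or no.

no

Barycentric coordinates of P: (2, -2/3, -1/3).
The three coordinates are positive, negative, negative; a point is interior exactly when all three are positive.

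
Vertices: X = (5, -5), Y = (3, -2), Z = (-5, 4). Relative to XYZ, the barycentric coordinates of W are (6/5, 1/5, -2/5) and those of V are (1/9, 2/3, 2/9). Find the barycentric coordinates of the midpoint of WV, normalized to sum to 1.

Since both coordinate triples sum to 1, the midpoint's barycentrics are the componentwise average.
(6/5+1/9)/2 = 59/90; similarly 13/30 and -4/45.

(59/90, 13/30, -4/45)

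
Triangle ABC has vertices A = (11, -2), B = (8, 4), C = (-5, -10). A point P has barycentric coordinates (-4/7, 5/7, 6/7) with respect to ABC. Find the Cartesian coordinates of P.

(-34/7, -32/7)

P = (-4/7)·A + (5/7)·B + (6/7)·C.
x-coordinate: (-4/7)·11 + (5/7)·8 + (6/7)·(-5) = -34/7.
y-coordinate: (-4/7)·(-2) + (5/7)·4 + (6/7)·(-10) = -32/7.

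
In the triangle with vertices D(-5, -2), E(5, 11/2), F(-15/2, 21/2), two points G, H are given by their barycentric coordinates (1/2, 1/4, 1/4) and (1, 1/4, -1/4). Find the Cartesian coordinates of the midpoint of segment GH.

Barycentric coordinates of the midpoint are the average: (3/4, 1/4, 0).
Converting: (3/4)·D + (1/4)·E + 0·F = (-5/2, -1/8).

(-5/2, -1/8)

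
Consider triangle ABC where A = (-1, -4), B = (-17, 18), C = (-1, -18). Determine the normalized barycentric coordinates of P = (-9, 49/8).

Signed area of the reference triangle: [ABC] = ½·((-1)·(18−(-18)) + (-17)·(-18−(-4)) + (-1)·(-4−18)) = ½·(-36 + 238 + 22) = 112.
[PBC] = ½·((-9)·(18−(-18)) + (-17)·(-18−(49/8)) + (-1)·(49/8−18)) = ½·(-324 + 3281/8 + 95/8) = 49, so the A-coordinate is 49/112 = 7/16.
[APC] = ½·((-1)·(49/8−(-18)) + (-9)·(-18−(-4)) + (-1)·(-4−(49/8))) = ½·(-193/8 + 126 + 81/8) = 56, so the B-coordinate is 1/2.
[ABP] = ½·((-1)·(18−(49/8)) + (-17)·(49/8−(-4)) + (-9)·(-4−18)) = ½·(-95/8 − 1377/8 + 198) = 7, so the C-coordinate is 1/16.
Check: 7/16 + 1/2 + 1/16 = 1.

(7/16, 1/2, 1/16)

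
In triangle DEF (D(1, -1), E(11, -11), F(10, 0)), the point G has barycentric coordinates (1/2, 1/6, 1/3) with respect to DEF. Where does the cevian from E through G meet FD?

(23/5, -3/5)

Line EG meets FD where the E-coordinate vanishes; zeroing G's E-weight and renormalizing leaves F, D-weights 1/3 : 1/2 → (2/5, 3/5).
So H = (2/5)·F + (3/5)·D = (23/5, -3/5).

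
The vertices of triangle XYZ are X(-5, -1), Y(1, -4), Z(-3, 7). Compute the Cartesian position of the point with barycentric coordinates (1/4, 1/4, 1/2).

W = (1/4)·X + (1/4)·Y + (1/2)·Z.
x-coordinate: (1/4)·(-5) + (1/4)·1 + (1/2)·(-3) = -5/2.
y-coordinate: (1/4)·(-1) + (1/4)·(-4) + (1/2)·7 = 9/4.

(-5/2, 9/4)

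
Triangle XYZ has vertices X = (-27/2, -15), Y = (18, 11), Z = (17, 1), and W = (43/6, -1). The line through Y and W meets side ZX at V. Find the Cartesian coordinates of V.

(7/4, -7)

Barycentric coordinates of W with respect to XYZ: (1/3, 1/3, 1/3).
On side ZX the Y-coordinate is zero; dropping W's Y-weight 1/3 and renormalizing the remaining 1/3 : 1/3 gives weights 1/2, 1/2 on Z, X.
V = (1/2)·(17, 1) + (1/2)·(-27/2, -15) = (7/4, -7).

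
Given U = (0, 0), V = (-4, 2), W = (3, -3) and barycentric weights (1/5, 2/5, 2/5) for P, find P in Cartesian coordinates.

(-2/5, -2/5)

P = (1/5)·U + (2/5)·V + (2/5)·W.
x-coordinate: (1/5)·0 + (2/5)·(-4) + (2/5)·3 = -2/5.
y-coordinate: (1/5)·0 + (2/5)·2 + (2/5)·(-3) = -2/5.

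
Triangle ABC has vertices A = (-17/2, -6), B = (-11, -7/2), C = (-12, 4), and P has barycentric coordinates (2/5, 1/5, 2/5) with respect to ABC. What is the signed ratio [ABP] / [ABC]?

2/5

The signed ratio [ABP]/[ABC] equals the barycentric coordinate of P at vertex C, which is 2/5.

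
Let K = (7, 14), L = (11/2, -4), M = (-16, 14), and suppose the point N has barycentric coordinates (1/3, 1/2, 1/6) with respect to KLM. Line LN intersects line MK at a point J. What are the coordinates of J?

(-2/3, 14)

Line LN meets MK where the L-coordinate vanishes; zeroing N's L-weight and renormalizing leaves M, K-weights 1/6 : 1/3 → (1/3, 2/3).
So J = (1/3)·M + (2/3)·K = (-2/3, 14).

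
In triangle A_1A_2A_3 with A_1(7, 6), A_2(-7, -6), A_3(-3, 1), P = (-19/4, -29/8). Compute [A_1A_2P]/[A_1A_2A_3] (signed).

[A_1A_2A_3] = ½·(7·(-6−1) + (-7)·(1−6) + (-3)·(6−(-6))) = ½·(-49 + 35 − 36) = -25.
[A_1A_2P] = ½·(7·(-6−(-29/8)) + (-7)·(-29/8−6) + (-19/4)·(6−(-6))) = ½·(-133/8 + 539/8 − 57) = -25/8, so the ratio is (-25/8)/(-25) = 1/8.

1/8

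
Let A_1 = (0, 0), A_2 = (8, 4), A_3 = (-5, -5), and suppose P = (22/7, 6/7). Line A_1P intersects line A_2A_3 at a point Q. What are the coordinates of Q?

(11/3, 1)

Barycentric coordinates of P with respect to A_1A_2A_3: (1/7, 4/7, 2/7).
On side A_2A_3 the A_1-coordinate is zero; dropping P's A_1-weight 1/7 and renormalizing the remaining 4/7 : 2/7 gives weights 2/3, 1/3 on A_2, A_3.
Q = (2/3)·(8, 4) + (1/3)·(-5, -5) = (11/3, 1).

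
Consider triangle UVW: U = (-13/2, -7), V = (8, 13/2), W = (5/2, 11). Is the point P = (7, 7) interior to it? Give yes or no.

yes

Barycentric coordinates of P: (7/558, 26/31, 83/558).
The three coordinates are positive, positive, positive; a point is interior exactly when all three are positive.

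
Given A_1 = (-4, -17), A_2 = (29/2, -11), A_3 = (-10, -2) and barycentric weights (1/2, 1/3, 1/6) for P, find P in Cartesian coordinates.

(7/6, -25/2)

P = (1/2)·A_1 + (1/3)·A_2 + (1/6)·A_3.
x-coordinate: (1/2)·(-4) + (1/3)·(29/2) + (1/6)·(-10) = 7/6.
y-coordinate: (1/2)·(-17) + (1/3)·(-11) + (1/6)·(-2) = -25/2.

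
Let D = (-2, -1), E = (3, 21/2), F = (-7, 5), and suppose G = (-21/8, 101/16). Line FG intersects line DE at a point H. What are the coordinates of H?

Barycentric coordinates of G with respect to DEF: (1/8, 3/8, 1/2).
On side DE the F-coordinate is zero; dropping G's F-weight 1/2 and renormalizing the remaining 1/8 : 3/8 gives weights 1/4, 3/4 on D, E.
H = (1/4)·(-2, -1) + (3/4)·(3, 21/2) = (7/4, 61/8).

(7/4, 61/8)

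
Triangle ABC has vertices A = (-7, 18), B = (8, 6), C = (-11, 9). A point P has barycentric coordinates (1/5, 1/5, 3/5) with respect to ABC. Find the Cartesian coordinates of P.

(-32/5, 51/5)

P = (1/5)·A + (1/5)·B + (3/5)·C.
x-coordinate: (1/5)·(-7) + (1/5)·8 + (3/5)·(-11) = -32/5.
y-coordinate: (1/5)·18 + (1/5)·6 + (3/5)·9 = 51/5.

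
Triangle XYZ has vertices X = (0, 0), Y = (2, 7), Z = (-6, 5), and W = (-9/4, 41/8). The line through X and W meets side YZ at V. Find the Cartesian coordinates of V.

(-18/7, 41/7)

Barycentric coordinates of W with respect to XYZ: (1/8, 3/8, 1/2).
On side YZ the X-coordinate is zero; dropping W's X-weight 1/8 and renormalizing the remaining 3/8 : 1/2 gives weights 3/7, 4/7 on Y, Z.
V = (3/7)·(2, 7) + (4/7)·(-6, 5) = (-18/7, 41/7).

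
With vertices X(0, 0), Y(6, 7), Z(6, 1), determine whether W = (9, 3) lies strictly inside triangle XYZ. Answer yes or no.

no

Barycentric coordinates of W: (-1/2, 1/4, 5/4).
The three coordinates are negative, positive, positive; a point is interior exactly when all three are positive.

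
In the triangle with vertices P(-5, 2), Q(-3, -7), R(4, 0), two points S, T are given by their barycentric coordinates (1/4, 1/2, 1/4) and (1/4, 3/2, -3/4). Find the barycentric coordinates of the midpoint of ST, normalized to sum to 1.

Since both coordinate triples sum to 1, the midpoint's barycentrics are the componentwise average.
(1/4+1/4)/2 = 1/4; similarly 1 and -1/4.

(1/4, 1, -1/4)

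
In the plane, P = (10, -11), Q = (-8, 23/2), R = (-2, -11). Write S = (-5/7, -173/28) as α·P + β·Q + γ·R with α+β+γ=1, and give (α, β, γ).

Signed area of the reference triangle: [PQR] = ½·(10·(23/2−(-11)) + (-8)·(-11−(-11)) + (-2)·(-11−(23/2))) = ½·(225 + 0 + 45) = 135.
[SQR] = ½·((-5/7)·(23/2−(-11)) + (-8)·(-11−(-173/28)) + (-2)·(-173/28−(23/2))) = ½·(-225/14 + 270/7 + 495/14) = 405/14, so the P-coordinate is (405/14)/135 = 3/14.
[PSR] = ½·(10·(-173/28−(-11)) + (-5/7)·(-11−(-11)) + (-2)·(-11−(-173/28))) = ½·(675/14 + 0 + 135/14) = 405/14, so the Q-coordinate is 3/14.
[PQS] = ½·(10·(23/2−(-173/28)) + (-8)·(-173/28−(-11)) + (-5/7)·(-11−(23/2))) = ½·(2475/14 − 270/7 + 225/14) = 540/7, so the R-coordinate is 4/7.

(3/14, 3/14, 4/7)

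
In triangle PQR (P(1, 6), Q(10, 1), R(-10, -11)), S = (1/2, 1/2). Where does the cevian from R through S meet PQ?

(4, 13/3)

Barycentric coordinates of S with respect to PQR: (1/2, 1/4, 1/4).
On side PQ the R-coordinate is zero; dropping S's R-weight 1/4 and renormalizing the remaining 1/2 : 1/4 gives weights 2/3, 1/3 on P, Q.
T = (2/3)·(1, 6) + (1/3)·(10, 1) = (4, 13/3).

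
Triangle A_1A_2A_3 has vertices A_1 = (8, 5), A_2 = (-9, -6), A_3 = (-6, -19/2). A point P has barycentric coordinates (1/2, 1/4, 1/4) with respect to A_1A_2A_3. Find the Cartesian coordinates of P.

P = (1/2)·A_1 + (1/4)·A_2 + (1/4)·A_3.
x-coordinate: (1/2)·8 + (1/4)·(-9) + (1/4)·(-6) = 1/4.
y-coordinate: (1/2)·5 + (1/4)·(-6) + (1/4)·(-19/2) = -11/8.

(1/4, -11/8)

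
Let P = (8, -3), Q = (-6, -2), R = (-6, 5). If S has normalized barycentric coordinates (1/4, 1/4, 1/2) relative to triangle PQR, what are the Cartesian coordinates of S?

S = (1/4)·P + (1/4)·Q + (1/2)·R.
x-coordinate: (1/4)·8 + (1/4)·(-6) + (1/2)·(-6) = -5/2.
y-coordinate: (1/4)·(-3) + (1/4)·(-2) + (1/2)·5 = 5/4.

(-5/2, 5/4)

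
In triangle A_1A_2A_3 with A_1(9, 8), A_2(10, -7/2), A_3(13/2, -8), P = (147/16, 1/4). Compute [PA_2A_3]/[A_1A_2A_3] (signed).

[A_1A_2A_3] = ½·(9·(-7/2−(-8)) + 10·(-8−8) + (13/2)·(8−(-7/2))) = ½·(81/2 − 160 + 299/4) = -179/8.
[PA_2A_3] = ½·((147/16)·(-7/2−(-8)) + 10·(-8−(1/4)) + (13/2)·(1/4−(-7/2))) = ½·(1323/32 − 165/2 + 195/8) = -537/64, so the ratio is (-537/64)/(-179/8) = 3/8.

3/8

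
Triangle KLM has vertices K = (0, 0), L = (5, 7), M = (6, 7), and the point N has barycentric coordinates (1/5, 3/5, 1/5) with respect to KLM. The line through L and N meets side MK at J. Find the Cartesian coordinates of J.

(3, 7/2)

Line LN meets MK where the L-coordinate vanishes; zeroing N's L-weight and renormalizing leaves M, K-weights 1/5 : 1/5 → (1/2, 1/2).
So J = (1/2)·M + (1/2)·K = (3, 7/2).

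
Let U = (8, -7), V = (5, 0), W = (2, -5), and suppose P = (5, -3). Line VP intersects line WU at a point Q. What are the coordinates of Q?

Barycentric coordinates of P with respect to UVW: (1/4, 1/2, 1/4).
On side WU the V-coordinate is zero; dropping P's V-weight 1/2 and renormalizing the remaining 1/4 : 1/4 gives weights 1/2, 1/2 on W, U.
Q = (1/2)·(2, -5) + (1/2)·(8, -7) = (5, -6).

(5, -6)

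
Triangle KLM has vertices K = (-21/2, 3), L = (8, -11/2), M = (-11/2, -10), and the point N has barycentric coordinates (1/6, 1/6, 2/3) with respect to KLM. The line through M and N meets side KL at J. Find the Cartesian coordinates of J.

Line MN meets KL where the M-coordinate vanishes; zeroing N's M-weight and renormalizing leaves K, L-weights 1/6 : 1/6 → (1/2, 1/2).
So J = (1/2)·K + (1/2)·L = (-5/4, -5/4).

(-5/4, -5/4)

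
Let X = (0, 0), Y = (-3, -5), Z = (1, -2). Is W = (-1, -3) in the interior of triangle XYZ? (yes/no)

yes

Barycentric coordinates of W: (2/11, 5/11, 4/11).
The three coordinates are positive, positive, positive; a point is interior exactly when all three are positive.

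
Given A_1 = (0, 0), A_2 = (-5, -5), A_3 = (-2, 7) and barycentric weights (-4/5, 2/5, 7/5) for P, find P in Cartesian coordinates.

P = (-4/5)·A_1 + (2/5)·A_2 + (7/5)·A_3.
x-coordinate: (-4/5)·0 + (2/5)·(-5) + (7/5)·(-2) = -24/5.
y-coordinate: (-4/5)·0 + (2/5)·(-5) + (7/5)·7 = 39/5.

(-24/5, 39/5)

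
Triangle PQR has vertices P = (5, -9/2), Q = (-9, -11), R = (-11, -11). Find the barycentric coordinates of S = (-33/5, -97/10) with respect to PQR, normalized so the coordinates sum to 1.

(1/5, 3/5, 1/5)

Signed area of the reference triangle: [PQR] = ½·(5·(-11−(-11)) + (-9)·(-11−(-9/2)) + (-11)·(-9/2−(-11))) = ½·(0 + 117/2 − 143/2) = -13/2.
[SQR] = ½·((-33/5)·(-11−(-11)) + (-9)·(-11−(-97/10)) + (-11)·(-97/10−(-11))) = ½·(0 + 117/10 − 143/10) = -13/10, so the P-coordinate is (-13/10)/(-13/2) = 1/5.
[PSR] = ½·(5·(-97/10−(-11)) + (-33/5)·(-11−(-9/2)) + (-11)·(-9/2−(-97/10))) = ½·(13/2 + 429/10 − 286/5) = -39/10, so the Q-coordinate is 3/5.
[PQS] = ½·(5·(-11−(-97/10)) + (-9)·(-97/10−(-9/2)) + (-33/5)·(-9/2−(-11))) = ½·(-13/2 + 234/5 − 429/10) = -13/10, so the R-coordinate is 1/5.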